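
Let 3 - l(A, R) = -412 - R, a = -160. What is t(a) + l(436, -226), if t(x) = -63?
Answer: 126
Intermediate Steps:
l(A, R) = 415 + R (l(A, R) = 3 - (-412 - R) = 3 + (412 + R) = 415 + R)
t(a) + l(436, -226) = -63 + (415 - 226) = -63 + 189 = 126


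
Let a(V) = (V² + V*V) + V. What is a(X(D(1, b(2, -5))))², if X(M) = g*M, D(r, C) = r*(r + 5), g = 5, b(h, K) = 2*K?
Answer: 3348900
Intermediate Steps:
D(r, C) = r*(5 + r)
X(M) = 5*M
a(V) = V + 2*V² (a(V) = (V² + V²) + V = 2*V² + V = V + 2*V²)
a(X(D(1, b(2, -5))))² = ((5*(1*(5 + 1)))*(1 + 2*(5*(1*(5 + 1)))))² = ((5*(1*6))*(1 + 2*(5*(1*6))))² = ((5*6)*(1 + 2*(5*6)))² = (30*(1 + 2*30))² = (30*(1 + 60))² = (30*61)² = 1830² = 3348900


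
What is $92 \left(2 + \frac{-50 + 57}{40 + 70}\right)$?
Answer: $\frac{10442}{55} \approx 189.85$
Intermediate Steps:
$92 \left(2 + \frac{-50 + 57}{40 + 70}\right) = 92 \left(2 + \frac{7}{110}\right) = 92 \cdot \frac{227}{110} = \frac{10442}{55}$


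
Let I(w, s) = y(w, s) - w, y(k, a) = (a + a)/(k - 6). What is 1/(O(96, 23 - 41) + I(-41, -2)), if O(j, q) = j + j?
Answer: 47/10955 ≈ 0.0042903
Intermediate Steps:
y(k, a) = 2*a/(-6 + k) (y(k, a) = (2*a)/(-6 + k) = 2*a/(-6 + k))
I(w, s) = -w + 2*s/(-6 + w) (I(w, s) = 2*s/(-6 + w) - w = -w + 2*s/(-6 + w))
O(j, q) = 2*j
1/(O(96, 23 - 41) + I(-41, -2)) = 1/(2*96 + (2*(-2) - 1*(-41)*(-6 - 41))/(-6 - 41)) = 1/(192 + (-4 - 1*(-41)*(-47))/(-47)) = 1/(192 - (-4 - 1927)/47) = 1/(192 - 1/47*(-1931)) = 1/(192 + 1931/47) = 1/(10955/47) = 47/10955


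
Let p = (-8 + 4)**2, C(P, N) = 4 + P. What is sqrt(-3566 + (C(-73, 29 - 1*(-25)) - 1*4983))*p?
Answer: 16*I*sqrt(8618) ≈ 1485.3*I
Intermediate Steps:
p = 16 (p = (-4)**2 = 16)
sqrt(-3566 + (C(-73, 29 - 1*(-25)) - 1*4983))*p = sqrt(-3566 + ((4 - 73) - 1*4983))*16 = sqrt(-3566 + (-69 - 4983))*16 = sqrt(-3566 - 5052)*16 = sqrt(-8618)*16 = (I*sqrt(8618))*16 = 16*I*sqrt(8618)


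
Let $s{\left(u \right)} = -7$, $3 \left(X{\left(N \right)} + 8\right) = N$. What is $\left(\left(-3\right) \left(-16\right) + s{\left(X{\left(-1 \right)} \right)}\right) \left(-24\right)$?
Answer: $-984$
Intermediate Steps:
$X{\left(N \right)} = -8 + \frac{N}{3}$
$\left(\left(-3\right) \left(-16\right) + s{\left(X{\left(-1 \right)} \right)}\right) \left(-24\right) = \left(\left(-3\right) \left(-16\right) - 7\right) \left(-24\right) = \left(48 - 7\right) \left(-24\right) = 41 \left(-24\right) = -984$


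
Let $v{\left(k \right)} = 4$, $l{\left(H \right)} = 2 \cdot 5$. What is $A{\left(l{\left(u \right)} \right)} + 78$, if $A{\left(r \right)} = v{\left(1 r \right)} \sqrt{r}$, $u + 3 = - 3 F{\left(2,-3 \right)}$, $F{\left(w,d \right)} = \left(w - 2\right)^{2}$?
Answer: $78 + 4 \sqrt{10} \approx 90.649$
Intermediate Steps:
$F{\left(w,d \right)} = \left(-2 + w\right)^{2}$
$u = -3$ ($u = -3 - 3 \left(-2 + 2\right)^{2} = -3 - 3 \cdot 0^{2} = -3 - 0 = -3 + 0 = -3$)
$l{\left(H \right)} = 10$
$A{\left(r \right)} = 4 \sqrt{r}$
$A{\left(l{\left(u \right)} \right)} + 78 = 4 \sqrt{10} + 78 = 78 + 4 \sqrt{10}$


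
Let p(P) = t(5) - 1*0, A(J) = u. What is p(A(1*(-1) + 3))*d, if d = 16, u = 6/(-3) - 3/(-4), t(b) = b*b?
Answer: 400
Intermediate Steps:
t(b) = b²
u = -5/4 (u = 6*(-⅓) - 3*(-¼) = -2 + ¾ = -5/4 ≈ -1.2500)
A(J) = -5/4
p(P) = 25 (p(P) = 5² - 1*0 = 25 + 0 = 25)
p(A(1*(-1) + 3))*d = 25*16 = 400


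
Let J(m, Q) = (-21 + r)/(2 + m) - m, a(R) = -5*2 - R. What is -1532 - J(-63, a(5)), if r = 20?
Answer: -97296/61 ≈ -1595.0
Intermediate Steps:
a(R) = -10 - R
J(m, Q) = -m - 1/(2 + m) (J(m, Q) = (-21 + 20)/(2 + m) - m = -1/(2 + m) - m = -m - 1/(2 + m))
-1532 - J(-63, a(5)) = -1532 - (-1 - 1*(-63)² - 2*(-63))/(2 - 63) = -1532 - (-1 - 1*3969 + 126)/(-61) = -1532 - (-1)*(-1 - 3969 + 126)/61 = -1532 - (-1)*(-3844)/61 = -1532 - 1*3844/61 = -1532 - 3844/61 = -97296/61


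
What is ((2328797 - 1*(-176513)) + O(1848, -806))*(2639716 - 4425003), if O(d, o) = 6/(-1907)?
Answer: -8529433881449068/1907 ≈ -4.4727e+12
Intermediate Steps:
O(d, o) = -6/1907 (O(d, o) = 6*(-1/1907) = -6/1907)
((2328797 - 1*(-176513)) + O(1848, -806))*(2639716 - 4425003) = ((2328797 - 1*(-176513)) - 6/1907)*(2639716 - 4425003) = ((2328797 + 176513) - 6/1907)*(-1785287) = (2505310 - 6/1907)*(-1785287) = (4777626164/1907)*(-1785287) = -8529433881449068/1907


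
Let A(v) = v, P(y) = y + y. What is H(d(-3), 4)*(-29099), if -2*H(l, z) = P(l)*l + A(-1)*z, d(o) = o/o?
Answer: -29099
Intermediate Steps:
P(y) = 2*y
d(o) = 1
H(l, z) = z/2 - l**2 (H(l, z) = -((2*l)*l - z)/2 = -(2*l**2 - z)/2 = -(-z + 2*l**2)/2 = z/2 - l**2)
H(d(-3), 4)*(-29099) = ((1/2)*4 - 1*1**2)*(-29099) = (2 - 1*1)*(-29099) = (2 - 1)*(-29099) = 1*(-29099) = -29099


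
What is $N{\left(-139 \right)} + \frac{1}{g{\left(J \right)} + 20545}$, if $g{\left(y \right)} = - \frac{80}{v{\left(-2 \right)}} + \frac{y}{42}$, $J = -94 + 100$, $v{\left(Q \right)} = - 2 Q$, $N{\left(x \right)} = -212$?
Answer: $- \frac{30459305}{143676} \approx -212.0$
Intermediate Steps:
$J = 6$
$g{\left(y \right)} = -20 + \frac{y}{42}$ ($g{\left(y \right)} = - \frac{80}{\left(-2\right) \left(-2\right)} + \frac{y}{42} = - \frac{80}{4} + y \frac{1}{42} = \left(-80\right) \frac{1}{4} + \frac{y}{42} = -20 + \frac{y}{42}$)
$N{\left(-139 \right)} + \frac{1}{g{\left(J \right)} + 20545} = -212 + \frac{1}{\left(-20 + \frac{1}{42} \cdot 6\right) + 20545} = -212 + \frac{1}{\left(-20 + \frac{1}{7}\right) + 20545} = -212 + \frac{1}{- \frac{139}{7} + 20545} = -212 + \frac{1}{\frac{143676}{7}} = -212 + \frac{7}{143676} = - \frac{30459305}{143676}$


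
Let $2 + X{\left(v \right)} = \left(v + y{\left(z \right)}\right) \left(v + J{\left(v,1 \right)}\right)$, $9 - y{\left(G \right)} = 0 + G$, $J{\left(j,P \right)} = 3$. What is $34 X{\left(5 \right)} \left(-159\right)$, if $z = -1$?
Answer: $-637908$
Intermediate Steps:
$y{\left(G \right)} = 9 - G$ ($y{\left(G \right)} = 9 - \left(0 + G\right) = 9 - G$)
$X{\left(v \right)} = -2 + \left(3 + v\right) \left(10 + v\right)$ ($X{\left(v \right)} = -2 + \left(v + \left(9 - -1\right)\right) \left(v + 3\right) = -2 + \left(v + \left(9 + 1\right)\right) \left(3 + v\right) = -2 + \left(v + 10\right) \left(3 + v\right) = -2 + \left(10 + v\right) \left(3 + v\right) = -2 + \left(3 + v\right) \left(10 + v\right)$)
$34 X{\left(5 \right)} \left(-159\right) = 34 \left(28 + 5^{2} + 13 \cdot 5\right) \left(-159\right) = 34 \left(28 + 25 + 65\right) \left(-159\right) = 34 \cdot 118 \left(-159\right) = 4012 \left(-159\right) = -637908$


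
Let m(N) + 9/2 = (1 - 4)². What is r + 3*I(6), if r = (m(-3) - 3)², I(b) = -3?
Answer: -27/4 ≈ -6.7500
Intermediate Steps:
m(N) = 9/2 (m(N) = -9/2 + (1 - 4)² = -9/2 + (-3)² = -9/2 + 9 = 9/2)
r = 9/4 (r = (9/2 - 3)² = (3/2)² = 9/4 ≈ 2.2500)
r + 3*I(6) = 9/4 + 3*(-3) = 9/4 - 9 = -27/4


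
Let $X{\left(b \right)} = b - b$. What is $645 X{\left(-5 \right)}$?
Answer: $0$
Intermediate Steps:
$X{\left(b \right)} = 0$
$645 X{\left(-5 \right)} = 645 \cdot 0 = 0$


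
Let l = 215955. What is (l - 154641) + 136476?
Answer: 197790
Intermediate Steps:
(l - 154641) + 136476 = (215955 - 154641) + 136476 = 61314 + 136476 = 197790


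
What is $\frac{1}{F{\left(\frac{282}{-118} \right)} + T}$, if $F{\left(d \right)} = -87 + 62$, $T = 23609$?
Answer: $\frac{1}{23584} \approx 4.2402 \cdot 10^{-5}$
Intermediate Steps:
$F{\left(d \right)} = -25$
$\frac{1}{F{\left(\frac{282}{-118} \right)} + T} = \frac{1}{-25 + 23609} = \frac{1}{23584}$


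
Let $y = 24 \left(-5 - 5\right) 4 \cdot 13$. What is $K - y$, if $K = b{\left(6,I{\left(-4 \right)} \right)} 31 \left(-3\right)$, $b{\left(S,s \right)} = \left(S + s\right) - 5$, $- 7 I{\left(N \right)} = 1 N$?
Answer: $\frac{86337}{7} \approx 12334.0$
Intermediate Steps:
$I{\left(N \right)} = - \frac{N}{7}$ ($I{\left(N \right)} = - \frac{1 N}{7} = - \frac{N}{7}$)
$y = -12480$ ($y = 24 \left(\left(-10\right) 4\right) 13 = 24 \left(-40\right) 13 = \left(-960\right) 13 = -12480$)
$b{\left(S,s \right)} = -5 + S + s$
$K = - \frac{1023}{7}$ ($K = \left(-5 + 6 - - \frac{4}{7}\right) 31 \left(-3\right) = \left(-5 + 6 + \frac{4}{7}\right) 31 \left(-3\right) = \frac{11}{7} \cdot 31 \left(-3\right) = \frac{341}{7} \left(-3\right) = - \frac{1023}{7} \approx -146.14$)
$K - y = - \frac{1023}{7} - -12480 = - \frac{1023}{7} + 12480 = \frac{86337}{7}$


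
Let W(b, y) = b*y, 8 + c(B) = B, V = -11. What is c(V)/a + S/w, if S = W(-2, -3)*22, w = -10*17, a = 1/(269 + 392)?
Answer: -1067581/85 ≈ -12560.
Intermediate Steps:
a = 1/661 ≈ 0.0015129
c(B) = -8 + B
w = -170
S = 132 (S = -2*(-3)*22 = 6*22 = 132)
c(V)/a + S/w = (-8 - 11)/(1/661) + 132/(-170) = -19*661 + 132*(-1/170) = -12559 - 66/85 = -1067581/85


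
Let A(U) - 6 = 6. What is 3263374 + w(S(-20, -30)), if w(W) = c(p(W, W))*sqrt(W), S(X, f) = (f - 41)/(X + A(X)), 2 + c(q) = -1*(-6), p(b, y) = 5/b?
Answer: 3263374 + sqrt(142) ≈ 3.2634e+6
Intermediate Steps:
A(U) = 12 (A(U) = 6 + 6 = 12)
c(q) = 4 (c(q) = -2 - 1*(-6) = -2 + 6 = 4)
S(X, f) = (-41 + f)/(12 + X) (S(X, f) = (f - 41)/(X + 12) = (-41 + f)/(12 + X))
w(W) = 4*sqrt(W)
3263374 + w(S(-20, -30)) = 3263374 + 4*sqrt((-41 - 30)/(12 - 20)) = 3263374 + 4*sqrt(-71/(-8)) = 3263374 + 4*sqrt(-1/8*(-71)) = 3263374 + 4*sqrt(71/8) = 3263374 + 4*(sqrt(142)/4) = 3263374 + sqrt(142)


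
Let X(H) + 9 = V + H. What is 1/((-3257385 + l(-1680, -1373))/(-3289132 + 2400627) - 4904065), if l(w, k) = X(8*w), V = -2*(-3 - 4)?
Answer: -177701/871456600401 ≈ -2.0391e-7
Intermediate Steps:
V = 14 (V = -2*(-7) = 14)
X(H) = 5 + H (X(H) = -9 + (14 + H) = 5 + H)
l(w, k) = 5 + 8*w
1/((-3257385 + l(-1680, -1373))/(-3289132 + 2400627) - 4904065) = 1/((-3257385 + (5 + 8*(-1680)))/(-3289132 + 2400627) - 4904065) = 1/((-3257385 + (5 - 13440))/(-888505) - 4904065) = 1/((-3257385 - 13435)*(-1/888505) - 4904065) = 1/(-3270820*(-1/888505) - 4904065) = 1/(654164/177701 - 4904065) = 1/(-871456600401/177701) = -177701/871456600401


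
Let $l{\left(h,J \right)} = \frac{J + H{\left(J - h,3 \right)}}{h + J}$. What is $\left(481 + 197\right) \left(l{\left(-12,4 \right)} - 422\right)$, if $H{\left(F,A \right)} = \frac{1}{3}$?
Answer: $- \frac{1145933}{4} \approx -2.8648 \cdot 10^{5}$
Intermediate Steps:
$H{\left(F,A \right)} = \frac{1}{3}$
$l{\left(h,J \right)} = \frac{\frac{1}{3} + J}{J + h}$ ($l{\left(h,J \right)} = \frac{J + \frac{1}{3}}{h + J} = \frac{\frac{1}{3} + J}{J + h}$)
$\left(481 + 197\right) \left(l{\left(-12,4 \right)} - 422\right) = \left(481 + 197\right) \left(\frac{\frac{1}{3} + 4}{4 - 12} - 422\right) = 678 \left(\frac{1}{-8} \cdot \frac{13}{3} - 422\right) = 678 \left(\left(- \frac{1}{8}\right) \frac{13}{3} - 422\right) = 678 \left(- \frac{13}{24} - 422\right) = 678 \left(- \frac{10141}{24}\right) = - \frac{1145933}{4}$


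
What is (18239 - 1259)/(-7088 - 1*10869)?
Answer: -16980/17957 ≈ -0.94559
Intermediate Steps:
(18239 - 1259)/(-7088 - 1*10869) = 16980/(-7088 - 10869) = 16980/(-17957) = 16980*(-1/17957) = -16980/17957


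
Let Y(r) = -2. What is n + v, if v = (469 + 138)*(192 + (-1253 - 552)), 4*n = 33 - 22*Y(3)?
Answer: -3916287/4 ≈ -9.7907e+5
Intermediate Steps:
n = 77/4 (n = (33 - 22*(-2))/4 = (33 + 44)/4 = (¼)*77 = 77/4 ≈ 19.250)
v = -979091 (v = 607*(192 - 1805) = 607*(-1613) = -979091)
n + v = 77/4 - 979091 = -3916287/4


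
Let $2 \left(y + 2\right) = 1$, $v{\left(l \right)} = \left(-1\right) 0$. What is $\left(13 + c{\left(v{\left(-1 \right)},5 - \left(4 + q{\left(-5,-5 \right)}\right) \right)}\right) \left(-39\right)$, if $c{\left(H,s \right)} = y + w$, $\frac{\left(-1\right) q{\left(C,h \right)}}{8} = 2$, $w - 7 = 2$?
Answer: $- \frac{1599}{2} \approx -799.5$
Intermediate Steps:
$v{\left(l \right)} = 0$
$w = 9$ ($w = 7 + 2 = 9$)
$y = - \frac{3}{2}$ ($y = -2 + \frac{1}{2} \cdot 1 = -2 + \frac{1}{2} = - \frac{3}{2} \approx -1.5$)
$q{\left(C,h \right)} = -16$ ($q{\left(C,h \right)} = \left(-8\right) 2 = -16$)
$c{\left(H,s \right)} = \frac{15}{2}$ ($c{\left(H,s \right)} = - \frac{3}{2} + 9 = \frac{15}{2}$)
$\left(13 + c{\left(v{\left(-1 \right)},5 - \left(4 + q{\left(-5,-5 \right)}\right) \right)}\right) \left(-39\right) = \left(13 + \frac{15}{2}\right) \left(-39\right) = \frac{41}{2} \left(-39\right) = - \frac{1599}{2}$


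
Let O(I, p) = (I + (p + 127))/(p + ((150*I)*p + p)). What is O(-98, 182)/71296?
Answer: -211/190719366656 ≈ -1.1063e-9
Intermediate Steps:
O(I, p) = (127 + I + p)/(2*p + 150*I*p) (O(I, p) = (I + (127 + p))/(p + (150*I*p + p)) = (127 + I + p)/(p + (p + 150*I*p)) = (127 + I + p)/(2*p + 150*I*p))
O(-98, 182)/71296 = ((½)*(127 - 98 + 182)/(182*(1 + 75*(-98))))/71296 = ((½)*(1/182)*211/(1 - 7350))*(1/71296) = ((½)*(1/182)*211/(-7349))*(1/71296) = ((½)*(1/182)*(-1/7349)*211)*(1/71296) = -211/2675036*1/71296 = -211/190719366656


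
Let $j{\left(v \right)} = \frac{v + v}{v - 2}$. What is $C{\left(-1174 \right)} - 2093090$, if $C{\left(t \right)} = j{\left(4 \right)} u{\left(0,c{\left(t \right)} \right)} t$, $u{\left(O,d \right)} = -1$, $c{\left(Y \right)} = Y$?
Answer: $-2088394$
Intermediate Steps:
$j{\left(v \right)} = \frac{2 v}{-2 + v}$
$C{\left(t \right)} = - 4 t$ ($C{\left(t \right)} = 2 \cdot 4 \frac{1}{-2 + 4} \left(-1\right) t = 2 \cdot 4 \cdot \frac{1}{2} \left(-1\right) t = 4 \left(-1\right) t = - 4 t$)
$C{\left(-1174 \right)} - 2093090 = \left(-4\right) \left(-1174\right) - 2093090 = 4696 - 2093090 = -2088394$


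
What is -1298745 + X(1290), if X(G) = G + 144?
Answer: -1297311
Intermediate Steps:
X(G) = 144 + G
-1298745 + X(1290) = -1298745 + (144 + 1290) = -1298745 + 1434 = -1297311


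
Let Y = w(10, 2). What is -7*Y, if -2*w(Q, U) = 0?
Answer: 0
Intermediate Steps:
w(Q, U) = 0 (w(Q, U) = -½*0 = 0)
Y = 0
-7*Y = -7*0 = 0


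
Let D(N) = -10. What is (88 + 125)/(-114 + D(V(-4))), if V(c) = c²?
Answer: -213/124 ≈ -1.7177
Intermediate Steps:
(88 + 125)/(-114 + D(V(-4))) = (88 + 125)/(-114 - 10) = 213/(-124) = 213*(-1/124) = -213/124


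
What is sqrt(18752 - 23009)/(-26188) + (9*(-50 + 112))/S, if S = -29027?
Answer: -558/29027 - 3*I*sqrt(473)/26188 ≈ -0.019223 - 0.0024914*I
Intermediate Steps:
sqrt(18752 - 23009)/(-26188) + (9*(-50 + 112))/S = sqrt(18752 - 23009)/(-26188) + (9*(-50 + 112))/(-29027) = sqrt(-4257)*(-1/26188) + (9*62)*(-1/29027) = (3*I*sqrt(473))*(-1/26188) + 558*(-1/29027) = -3*I*sqrt(473)/26188 - 558/29027 = -558/29027 - 3*I*sqrt(473)/26188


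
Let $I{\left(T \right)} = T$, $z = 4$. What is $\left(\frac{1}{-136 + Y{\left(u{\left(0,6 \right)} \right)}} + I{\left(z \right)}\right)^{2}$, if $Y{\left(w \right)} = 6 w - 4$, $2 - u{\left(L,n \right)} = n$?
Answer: $\frac{429025}{26896} \approx 15.951$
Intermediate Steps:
$u{\left(L,n \right)} = 2 - n$
$Y{\left(w \right)} = -4 + 6 w$
$\left(\frac{1}{-136 + Y{\left(u{\left(0,6 \right)} \right)}} + I{\left(z \right)}\right)^{2} = \left(\frac{1}{-136 + \left(-4 + 6 \left(2 - 6\right)\right)} + 4\right)^{2} = \left(\frac{1}{-136 + \left(-4 + 6 \left(-4\right)\right)} + 4\right)^{2} = \left(\frac{1}{-136 - 28} + 4\right)^{2} = \left(\frac{1}{-164} + 4\right)^{2} = \left(- \frac{1}{164} + 4\right)^{2} = \left(\frac{655}{164}\right)^{2} = \frac{429025}{26896}$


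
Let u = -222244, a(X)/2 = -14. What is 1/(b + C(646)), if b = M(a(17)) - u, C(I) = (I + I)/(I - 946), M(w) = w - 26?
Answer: 75/16663927 ≈ 4.5007e-6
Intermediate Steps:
a(X) = -28 (a(X) = 2*(-14) = -28)
M(w) = -26 + w
C(I) = 2*I/(-946 + I) (C(I) = (2*I)/(-946 + I) = 2*I/(-946 + I))
b = 222190 (b = (-26 - 28) - 1*(-222244) = -54 + 222244 = 222190)
1/(b + C(646)) = 1/(222190 + 2*646/(-946 + 646)) = 1/(222190 + 2*646/(-300)) = 1/(222190 + 2*646*(-1/300)) = 1/(222190 - 323/75) = 1/(16663927/75) = 75/16663927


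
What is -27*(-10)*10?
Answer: 2700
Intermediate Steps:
-27*(-10)*10 = 270*10 = 2700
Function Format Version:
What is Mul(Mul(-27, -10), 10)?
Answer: 2700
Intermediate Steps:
Mul(Mul(-27, -10), 10) = Mul(270, 10) = 2700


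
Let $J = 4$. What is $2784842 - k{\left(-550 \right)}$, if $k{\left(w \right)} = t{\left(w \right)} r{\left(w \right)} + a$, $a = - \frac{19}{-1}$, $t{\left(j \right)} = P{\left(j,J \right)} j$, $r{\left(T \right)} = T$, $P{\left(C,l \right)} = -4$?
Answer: $3994823$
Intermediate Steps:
$t{\left(j \right)} = - 4 j$
$a = 19$ ($a = \left(-19\right) \left(-1\right) = 19$)
$k{\left(w \right)} = 19 - 4 w^{2}$ ($k{\left(w \right)} = - 4 w w + 19 = - 4 w^{2} + 19 = 19 - 4 w^{2}$)
$2784842 - k{\left(-550 \right)} = 2784842 - \left(19 - 4 \left(-550\right)^{2}\right) = 2784842 - \left(19 - 1210000\right) = 2784842 - -1209981 = 2784842 + 1209981 = 3994823$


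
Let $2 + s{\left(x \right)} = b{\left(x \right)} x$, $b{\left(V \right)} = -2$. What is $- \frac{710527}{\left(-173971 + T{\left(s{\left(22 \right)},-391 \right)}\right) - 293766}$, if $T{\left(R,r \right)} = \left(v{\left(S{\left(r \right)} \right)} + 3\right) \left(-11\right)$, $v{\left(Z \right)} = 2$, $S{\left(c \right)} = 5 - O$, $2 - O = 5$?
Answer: $\frac{710527}{467792} \approx 1.5189$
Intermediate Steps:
$O = -3$ ($O = 2 - 5 = -3$)
$S{\left(c \right)} = 8$ ($S{\left(c \right)} = 5 - -3 = 5 + 3 = 8$)
$s{\left(x \right)} = -2 - 2 x$
$T{\left(R,r \right)} = -55$ ($T{\left(R,r \right)} = \left(2 + 3\right) \left(-11\right) = 5 \left(-11\right) = -55$)
$- \frac{710527}{\left(-173971 + T{\left(s{\left(22 \right)},-391 \right)}\right) - 293766} = - \frac{710527}{\left(-173971 - 55\right) - 293766} = - \frac{710527}{-174026 - 293766} = - \frac{710527}{-467792} = \left(-710527\right) \left(- \frac{1}{467792}\right) = \frac{710527}{467792}$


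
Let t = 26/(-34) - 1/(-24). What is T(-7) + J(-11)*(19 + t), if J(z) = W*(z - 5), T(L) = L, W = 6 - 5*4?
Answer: 208439/51 ≈ 4087.0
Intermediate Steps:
W = -14 (W = 6 - 20 = -14)
t = -295/408 (t = 26*(-1/34) - 1*(-1/24) = -13/17 + 1/24 = -295/408 ≈ -0.72304)
J(z) = 70 - 14*z (J(z) = -14*(z - 5) = -14*(-5 + z) = 70 - 14*z)
T(-7) + J(-11)*(19 + t) = -7 + (70 - 14*(-11))*(19 - 295/408) = -7 + (70 + 154)*(7457/408) = -7 + 224*(7457/408) = -7 + 208796/51 = 208439/51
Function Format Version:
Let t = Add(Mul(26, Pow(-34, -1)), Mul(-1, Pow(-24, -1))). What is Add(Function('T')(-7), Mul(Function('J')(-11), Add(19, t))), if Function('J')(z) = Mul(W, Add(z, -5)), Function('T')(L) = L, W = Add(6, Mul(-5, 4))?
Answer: Rational(208439, 51) ≈ 4087.0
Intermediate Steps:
W = -14 (W = Add(6, -20) = -14)
t = Rational(-295, 408) (t = Add(Mul(26, Rational(-1, 34)), Mul(-1, Rational(-1, 24))) = Add(Rational(-13, 17), Rational(1, 24)) = Rational(-295, 408) ≈ -0.72304)
Function('J')(z) = Add(70, Mul(-14, z)) (Function('J')(z) = Mul(-14, Add(z, -5)) = Mul(-14, Add(-5, z)) = Add(70, Mul(-14, z)))
Add(Function('T')(-7), Mul(Function('J')(-11), Add(19, t))) = Add(-7, Mul(Add(70, Mul(-14, -11)), Add(19, Rational(-295, 408)))) = Add(-7, Mul(Add(70, 154), Rational(7457, 408))) = Add(-7, Mul(224, Rational(7457, 408))) = Add(-7, Rational(208796, 51)) = Rational(208439, 51)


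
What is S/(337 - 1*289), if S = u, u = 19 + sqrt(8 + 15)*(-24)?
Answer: 19/48 - sqrt(23)/2 ≈ -2.0021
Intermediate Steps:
u = 19 - 24*sqrt(23) (u = 19 + sqrt(23)*(-24) = 19 - 24*sqrt(23) ≈ -96.100)
S = 19 - 24*sqrt(23) ≈ -96.100
S/(337 - 1*289) = (19 - 24*sqrt(23))/(337 - 1*289) = (19 - 24*sqrt(23))/(337 - 289) = (19 - 24*sqrt(23))/48 = (19 - 24*sqrt(23))*(1/48) = 19/48 - sqrt(23)/2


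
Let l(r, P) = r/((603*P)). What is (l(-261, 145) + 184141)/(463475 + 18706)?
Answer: 8812462/23075805 ≈ 0.38189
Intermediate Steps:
l(r, P) = r/(603*P) (l(r, P) = r*(1/(603*P)) = r/(603*P))
(l(-261, 145) + 184141)/(463475 + 18706) = ((1/603)*(-261)/145 + 184141)/(463475 + 18706) = ((1/603)*(-261)*(1/145) + 184141)/482181 = (-1/335 + 184141)*(1/482181) = (61687234/335)*(1/482181) = 8812462/23075805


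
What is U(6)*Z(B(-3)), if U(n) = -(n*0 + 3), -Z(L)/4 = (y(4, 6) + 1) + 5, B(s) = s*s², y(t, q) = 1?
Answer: 84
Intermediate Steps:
B(s) = s³
Z(L) = -28 (Z(L) = -4*((1 + 1) + 5) = -4*(2 + 5) = -4*7 = -28)
U(n) = -3 (U(n) = -(0 + 3) = -1*3 = -3)
U(6)*Z(B(-3)) = -3*(-28) = 84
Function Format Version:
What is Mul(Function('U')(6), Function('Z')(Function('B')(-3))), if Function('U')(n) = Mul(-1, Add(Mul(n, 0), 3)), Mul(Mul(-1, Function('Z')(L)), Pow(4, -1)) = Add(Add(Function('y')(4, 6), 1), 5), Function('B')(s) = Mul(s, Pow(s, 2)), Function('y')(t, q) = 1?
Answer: 84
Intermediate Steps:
Function('B')(s) = Pow(s, 3)
Function('Z')(L) = -28 (Function('Z')(L) = Mul(-4, Add(Add(1, 1), 5)) = Mul(-4, Add(2, 5)) = Mul(-4, 7) = -28)
Function('U')(n) = -3 (Function('U')(n) = Mul(-1, Add(0, 3)) = Mul(-1, 3) = -3)
Mul(Function('U')(6), Function('Z')(Function('B')(-3))) = Mul(-3, -28) = 84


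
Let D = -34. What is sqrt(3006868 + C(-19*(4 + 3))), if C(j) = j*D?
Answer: sqrt(3011390) ≈ 1735.3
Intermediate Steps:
C(j) = -34*j (C(j) = j*(-34) = -34*j)
sqrt(3006868 + C(-19*(4 + 3))) = sqrt(3006868 - (-646)*(4 + 3)) = sqrt(3006868 - (-646)*7) = sqrt(3006868 - 34*(-133)) = sqrt(3006868 + 4522) = sqrt(3011390)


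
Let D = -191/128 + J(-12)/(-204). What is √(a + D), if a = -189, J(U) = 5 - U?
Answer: I*√439086/48 ≈ 13.805*I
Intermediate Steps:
D = -605/384 (D = -191/128 + (5 - 1*(-12))/(-204) = -191*1/128 + (5 + 12)*(-1/204) = -191/128 + 17*(-1/204) = -191/128 - 1/12 = -605/384 ≈ -1.5755)
√(a + D) = √(-189 - 605/384) = √(-73181/384) = I*√439086/48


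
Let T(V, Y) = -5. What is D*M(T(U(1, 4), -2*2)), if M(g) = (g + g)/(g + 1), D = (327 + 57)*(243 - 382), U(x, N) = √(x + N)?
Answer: -133440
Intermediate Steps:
U(x, N) = √(N + x)
D = -53376 (D = 384*(-139) = -53376)
M(g) = 2*g/(1 + g) (M(g) = (2*g)/(1 + g) = 2*g/(1 + g))
D*M(T(U(1, 4), -2*2)) = -106752*(-5)/(1 - 5) = -106752*(-5)/(-4) = -106752*(-5)*(-1)/4 = -53376*5/2 = -133440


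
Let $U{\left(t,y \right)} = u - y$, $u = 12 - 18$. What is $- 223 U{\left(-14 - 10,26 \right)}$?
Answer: $7136$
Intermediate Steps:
$u = -6$
$U{\left(t,y \right)} = -6 - y$
$- 223 U{\left(-14 - 10,26 \right)} = - 223 \left(-6 - 26\right) = \left(-223\right) \left(-32\right) = 7136$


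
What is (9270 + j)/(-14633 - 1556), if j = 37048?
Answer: -46318/16189 ≈ -2.8611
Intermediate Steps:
(9270 + j)/(-14633 - 1556) = (9270 + 37048)/(-14633 - 1556) = 46318/(-16189) = 46318*(-1/16189) = -46318/16189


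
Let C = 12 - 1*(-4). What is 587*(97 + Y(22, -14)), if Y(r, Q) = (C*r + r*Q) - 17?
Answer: 72788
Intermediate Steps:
C = 16 (C = 12 + 4 = 16)
Y(r, Q) = -17 + 16*r + Q*r (Y(r, Q) = (16*r + r*Q) - 17 = (16*r + Q*r) - 17 = -17 + 16*r + Q*r)
587*(97 + Y(22, -14)) = 587*(97 + (-17 + 16*22 - 14*22)) = 587*(97 + (-17 + 352 - 308)) = 587*(97 + 27) = 587*124 = 72788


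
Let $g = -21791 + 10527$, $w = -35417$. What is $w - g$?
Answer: $-24153$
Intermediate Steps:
$g = -11264$
$w - g = -35417 - -11264 = -35417 + 11264 = -24153$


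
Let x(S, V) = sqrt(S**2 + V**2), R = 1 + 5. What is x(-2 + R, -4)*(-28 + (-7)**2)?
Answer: 84*sqrt(2) ≈ 118.79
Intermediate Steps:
R = 6
x(-2 + R, -4)*(-28 + (-7)**2) = sqrt((-2 + 6)**2 + (-4)**2)*(-28 + (-7)**2) = sqrt(4**2 + 16)*(-28 + 49) = sqrt(16 + 16)*21 = sqrt(32)*21 = (4*sqrt(2))*21 = 84*sqrt(2)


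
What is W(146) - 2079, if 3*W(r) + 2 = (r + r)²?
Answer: 79025/3 ≈ 26342.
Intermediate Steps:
W(r) = -⅔ + 4*r²/3 (W(r) = -⅔ + (r + r)²/3 = -⅔ + (2*r)²/3 = -⅔ + (4*r²)/3 = -⅔ + 4*r²/3)
W(146) - 2079 = (-⅔ + (4/3)*146²) - 2079 = (-⅔ + (4/3)*21316) - 2079 = (-⅔ + 85264/3) - 2079 = 85262/3 - 2079 = 79025/3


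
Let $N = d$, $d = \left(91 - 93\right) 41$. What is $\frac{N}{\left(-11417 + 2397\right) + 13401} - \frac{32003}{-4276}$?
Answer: $\frac{139854511}{18733156} \approx 7.4656$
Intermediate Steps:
$d = -82$ ($d = \left(-2\right) 41 = -82$)
$N = -82$
$\frac{N}{\left(-11417 + 2397\right) + 13401} - \frac{32003}{-4276} = - \frac{82}{\left(-11417 + 2397\right) + 13401} - \frac{32003}{-4276} = - \frac{82}{-9020 + 13401} - - \frac{32003}{4276} = - \frac{82}{4381} + \frac{32003}{4276} = \frac{139854511}{18733156}$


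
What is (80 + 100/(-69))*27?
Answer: 48780/23 ≈ 2120.9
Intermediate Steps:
(80 + 100/(-69))*27 = (80 + 100*(-1/69))*27 = (80 - 100/69)*27 = (5420/69)*27 = 48780/23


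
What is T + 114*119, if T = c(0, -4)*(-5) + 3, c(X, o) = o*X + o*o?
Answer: 13489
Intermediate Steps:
c(X, o) = o² + X*o (c(X, o) = X*o + o² = o² + X*o)
T = -77 (T = -4*(0 - 4)*(-5) + 3 = -4*(-4)*(-5) + 3 = 16*(-5) + 3 = -80 + 3 = -77)
T + 114*119 = -77 + 114*119 = -77 + 13566 = 13489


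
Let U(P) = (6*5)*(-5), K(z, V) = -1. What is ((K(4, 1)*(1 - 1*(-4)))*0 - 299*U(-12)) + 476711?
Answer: 521561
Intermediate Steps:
U(P) = -150 (U(P) = 30*(-5) = -150)
((K(4, 1)*(1 - 1*(-4)))*0 - 299*U(-12)) + 476711 = (-(1 - 1*(-4))*0 - 299*(-150)) + 476711 = (-(1 + 4)*0 + 44850) + 476711 = (-1*5*0 + 44850) + 476711 = (-5*0 + 44850) + 476711 = (0 + 44850) + 476711 = 44850 + 476711 = 521561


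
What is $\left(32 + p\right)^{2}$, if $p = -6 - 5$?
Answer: $441$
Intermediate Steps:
$p = -11$ ($p = -6 - 5 = -11$)
$\left(32 + p\right)^{2} = \left(32 - 11\right)^{2} = 21^{2} = 441$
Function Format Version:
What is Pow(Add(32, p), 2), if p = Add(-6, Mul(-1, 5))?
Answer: 441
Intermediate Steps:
p = -11 (p = Add(-6, -5) = -11)
Pow(Add(32, p), 2) = Pow(Add(32, -11), 2) = Pow(21, 2) = 441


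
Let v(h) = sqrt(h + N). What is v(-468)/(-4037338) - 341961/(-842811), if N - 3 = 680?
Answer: 113987/280937 - sqrt(215)/4037338 ≈ 0.40574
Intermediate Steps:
N = 683 (N = 3 + 680 = 683)
v(h) = sqrt(683 + h) (v(h) = sqrt(h + 683) = sqrt(683 + h))
v(-468)/(-4037338) - 341961/(-842811) = sqrt(683 - 468)/(-4037338) - 341961/(-842811) = sqrt(215)*(-1/4037338) - 341961*(-1/842811) = -sqrt(215)/4037338 + 113987/280937 = 113987/280937 - sqrt(215)/4037338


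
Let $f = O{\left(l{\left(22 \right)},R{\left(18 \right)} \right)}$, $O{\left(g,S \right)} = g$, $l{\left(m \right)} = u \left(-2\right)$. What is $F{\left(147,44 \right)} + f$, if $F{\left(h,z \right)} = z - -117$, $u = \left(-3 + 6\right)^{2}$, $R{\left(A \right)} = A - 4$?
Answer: $143$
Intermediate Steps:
$R{\left(A \right)} = -4 + A$ ($R{\left(A \right)} = A - 4 = -4 + A$)
$u = 9$ ($u = 3^{2} = 9$)
$l{\left(m \right)} = -18$ ($l{\left(m \right)} = 9 \left(-2\right) = -18$)
$F{\left(h,z \right)} = 117 + z$ ($F{\left(h,z \right)} = z + 117 = 117 + z$)
$f = -18$
$F{\left(147,44 \right)} + f = \left(117 + 44\right) - 18 = 161 - 18 = 143$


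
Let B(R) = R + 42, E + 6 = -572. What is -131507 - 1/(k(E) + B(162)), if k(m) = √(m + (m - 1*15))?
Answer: (-131507*√1171 + 26827429*I)/(√1171 - 204*I) ≈ -1.3151e+5 + 0.00079346*I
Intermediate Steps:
E = -578 (E = -6 - 572 = -578)
k(m) = √(-15 + 2*m) (k(m) = √(m + (m - 15)) = √(m + (-15 + m)) = √(-15 + 2*m))
B(R) = 42 + R
-131507 - 1/(k(E) + B(162)) = -131507 - 1/(√(-15 + 2*(-578)) + (42 + 162)) = -131507 - 1/(√(-15 - 1156) + 204) = -131507 - 1/(√(-1171) + 204) = -131507 - 1/(I*√1171 + 204) = -131507 - 1/(204 + I*√1171)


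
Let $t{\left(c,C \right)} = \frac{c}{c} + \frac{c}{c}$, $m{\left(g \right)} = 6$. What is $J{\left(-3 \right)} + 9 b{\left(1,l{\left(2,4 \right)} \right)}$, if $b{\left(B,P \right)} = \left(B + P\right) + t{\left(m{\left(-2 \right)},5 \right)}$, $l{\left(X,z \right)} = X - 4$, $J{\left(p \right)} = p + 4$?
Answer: $10$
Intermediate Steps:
$t{\left(c,C \right)} = 2$ ($t{\left(c,C \right)} = 1 + 1 = 2$)
$J{\left(p \right)} = 4 + p$
$l{\left(X,z \right)} = -4 + X$
$b{\left(B,P \right)} = 2 + B + P$ ($b{\left(B,P \right)} = \left(B + P\right) + 2 = 2 + B + P$)
$J{\left(-3 \right)} + 9 b{\left(1,l{\left(2,4 \right)} \right)} = \left(4 - 3\right) + 9 \left(2 + 1 + \left(-4 + 2\right)\right) = 1 + 9 \left(2 + 1 - 2\right) = 1 + 9 \cdot 1 = 1 + 9 = 10$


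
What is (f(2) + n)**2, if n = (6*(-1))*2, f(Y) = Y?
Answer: 100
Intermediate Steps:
n = -12 (n = -6*2 = -12)
(f(2) + n)**2 = (2 - 12)**2 = (-10)**2 = 100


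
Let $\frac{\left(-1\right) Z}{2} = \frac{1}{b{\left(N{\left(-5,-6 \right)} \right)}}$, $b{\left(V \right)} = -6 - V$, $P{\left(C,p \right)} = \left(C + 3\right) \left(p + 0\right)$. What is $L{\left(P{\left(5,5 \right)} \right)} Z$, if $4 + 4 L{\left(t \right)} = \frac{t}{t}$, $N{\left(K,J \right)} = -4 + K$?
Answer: $\frac{1}{2} \approx 0.5$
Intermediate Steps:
$P{\left(C,p \right)} = p \left(3 + C\right)$ ($P{\left(C,p \right)} = \left(3 + C\right) p = p \left(3 + C\right)$)
$L{\left(t \right)} = - \frac{3}{4}$ ($L{\left(t \right)} = -1 + \frac{t \frac{1}{t}}{4} = -1 + \frac{1}{4} \cdot 1 = -1 + \frac{1}{4} = - \frac{3}{4}$)
$Z = - \frac{2}{3}$ ($Z = - \frac{2}{-6 - \left(-4 - 5\right)} = - \frac{2}{-6 - -9} = - \frac{2}{-6 + 9} = - \frac{2}{3} \approx -0.66667$)
$L{\left(P{\left(5,5 \right)} \right)} Z = \left(- \frac{3}{4}\right) \left(- \frac{2}{3}\right) = \frac{1}{2}$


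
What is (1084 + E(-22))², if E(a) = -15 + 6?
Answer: 1155625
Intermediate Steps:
E(a) = -9
(1084 + E(-22))² = (1084 - 9)² = 1075² = 1155625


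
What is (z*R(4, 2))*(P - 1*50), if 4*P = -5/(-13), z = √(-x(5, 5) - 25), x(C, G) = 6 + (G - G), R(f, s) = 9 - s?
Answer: -18165*I*√31/52 ≈ -1945.0*I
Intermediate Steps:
x(C, G) = 6 (x(C, G) = 6 + 0 = 6)
z = I*√31 (z = √(-1*6 - 25) = √(-6 - 25) = √(-31) = I*√31 ≈ 5.5678*I)
P = 5/52 (P = (-5/(-13))/4 = (-5*(-1/13))/4 = (¼)*(5/13) = 5/52 ≈ 0.096154)
(z*R(4, 2))*(P - 1*50) = ((I*√31)*(9 - 1*2))*(5/52 - 1*50) = ((I*√31)*(9 - 2))*(5/52 - 50) = ((I*√31)*7)*(-2595/52) = (7*I*√31)*(-2595/52) = -18165*I*√31/52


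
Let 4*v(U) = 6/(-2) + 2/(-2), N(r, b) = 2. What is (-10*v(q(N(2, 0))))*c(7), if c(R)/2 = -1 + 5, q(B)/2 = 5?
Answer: 80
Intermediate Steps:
q(B) = 10 (q(B) = 2*5 = 10)
c(R) = 8 (c(R) = 2*(-1 + 5) = 2*4 = 8)
v(U) = -1 (v(U) = (6/(-2) + 2/(-2))/4 = (6*(-1/2) + 2*(-1/2))/4 = (-3 - 1)/4 = (1/4)*(-4) = -1)
(-10*v(q(N(2, 0))))*c(7) = -10*(-1)*8 = 10*8 = 80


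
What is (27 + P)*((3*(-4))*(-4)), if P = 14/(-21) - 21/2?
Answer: 760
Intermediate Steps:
P = -67/6 (P = 14*(-1/21) - 21*1/2 = -2/3 - 21/2 = -67/6 ≈ -11.167)
(27 + P)*((3*(-4))*(-4)) = (27 - 67/6)*((3*(-4))*(-4)) = 95*(-12*(-4))/6 = (95/6)*48 = 760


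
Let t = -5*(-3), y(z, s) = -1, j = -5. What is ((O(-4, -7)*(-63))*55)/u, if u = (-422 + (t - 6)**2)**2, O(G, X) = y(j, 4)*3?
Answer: 945/10571 ≈ 0.089396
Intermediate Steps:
t = 15
O(G, X) = -3 (O(G, X) = -1*3 = -3)
u = 116281 (u = (-422 + (15 - 6)**2)**2 = (-422 + 9**2)**2 = (-422 + 81)**2 = (-341)**2 = 116281)
((O(-4, -7)*(-63))*55)/u = (-3*(-63)*55)/116281 = (189*55)*(1/116281) = 10395*(1/116281) = 945/10571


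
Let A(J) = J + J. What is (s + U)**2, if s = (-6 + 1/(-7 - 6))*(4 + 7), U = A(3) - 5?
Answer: 732736/169 ≈ 4335.7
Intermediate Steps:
A(J) = 2*J
U = 1 (U = 2*3 - 5 = 6 - 5 = 1)
s = -869/13 (s = (-6 + 1/(-13))*11 = (-6 - 1/13)*11 = -79/13*11 = -869/13 ≈ -66.846)
(s + U)**2 = (-869/13 + 1)**2 = (-856/13)**2 = 732736/169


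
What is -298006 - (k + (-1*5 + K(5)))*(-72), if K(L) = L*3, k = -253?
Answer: -315502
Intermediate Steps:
K(L) = 3*L
-298006 - (k + (-1*5 + K(5)))*(-72) = -298006 - (-253 + (-1*5 + 3*5))*(-72) = -298006 - (-253 + (-5 + 15))*(-72) = -298006 - (-253 + 10)*(-72) = -298006 - (-243)*(-72) = -298006 - 1*17496 = -298006 - 17496 = -315502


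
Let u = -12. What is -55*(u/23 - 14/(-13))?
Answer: -9130/299 ≈ -30.535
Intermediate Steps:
-55*(u/23 - 14/(-13)) = -55*(-12/23 - 14/(-13)) = -55*(-12*1/23 - 14*(-1/13)) = -55*(-12/23 + 14/13) = -55*166/299 = -9130/299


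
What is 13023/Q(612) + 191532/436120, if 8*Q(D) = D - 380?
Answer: 1421286297/3161870 ≈ 449.51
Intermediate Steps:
Q(D) = -95/2 + D/8 (Q(D) = (D - 380)/8 = (-380 + D)/8 = -95/2 + D/8)
13023/Q(612) + 191532/436120 = 13023/(-95/2 + (1/8)*612) + 191532/436120 = 13023/(-95/2 + 153/2) + 191532*(1/436120) = 13023/29 + 47883/109030 = 1421286297/3161870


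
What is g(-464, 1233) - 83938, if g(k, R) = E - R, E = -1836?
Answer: -87007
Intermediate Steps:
g(k, R) = -1836 - R
g(-464, 1233) - 83938 = (-1836 - 1*1233) - 83938 = (-1836 - 1233) - 83938 = -3069 - 83938 = -87007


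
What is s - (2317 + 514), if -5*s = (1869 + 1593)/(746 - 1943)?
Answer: -5646691/1995 ≈ -2830.4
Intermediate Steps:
s = 1154/1995 (s = -(1869 + 1593)/(5*(746 - 1943)) = -3462/(5*(-1197)) = -3462*(-1)/(5*1197) = -⅕*(-1154/399) = 1154/1995 ≈ 0.57845)
s - (2317 + 514) = 1154/1995 - (2317 + 514) = 1154/1995 - 1*2831 = 1154/1995 - 2831 = -5646691/1995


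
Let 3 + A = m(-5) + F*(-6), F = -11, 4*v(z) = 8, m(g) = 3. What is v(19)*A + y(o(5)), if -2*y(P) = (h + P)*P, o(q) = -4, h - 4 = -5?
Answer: 122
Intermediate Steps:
h = -1 (h = 4 - 5 = -1)
v(z) = 2 (v(z) = (¼)*8 = 2)
y(P) = -P*(-1 + P)/2 (y(P) = -(-1 + P)*P/2 = -P*(-1 + P)/2)
A = 66 (A = -3 + (3 - 11*(-6)) = -3 + (3 + 66) = -3 + 69 = 66)
v(19)*A + y(o(5)) = 2*66 + (½)*(-4)*(1 - 1*(-4)) = 132 + (½)*(-4)*(1 + 4) = 132 + (½)*(-4)*5 = 132 - 10 = 122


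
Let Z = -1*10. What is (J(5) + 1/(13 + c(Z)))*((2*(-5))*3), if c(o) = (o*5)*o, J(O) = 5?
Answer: -25660/171 ≈ -150.06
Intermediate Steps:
Z = -10
c(o) = 5*o² (c(o) = (5*o)*o = 5*o²)
(J(5) + 1/(13 + c(Z)))*((2*(-5))*3) = (5 + 1/(13 + 5*(-10)²))*((2*(-5))*3) = (5 + 1/(13 + 5*100))*(-10*3) = (5 + 1/(13 + 500))*(-30) = (5 + 1/513)*(-30) = (2566/513)*(-30) = -25660/171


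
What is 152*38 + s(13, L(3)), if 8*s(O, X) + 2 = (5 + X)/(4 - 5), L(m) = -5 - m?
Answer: 46209/8 ≈ 5776.1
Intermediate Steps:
s(O, X) = -7/8 - X/8 (s(O, X) = -¼ + ((5 + X)/(4 - 5))/8 = -¼ + ((5 + X)/(-1))/8 = -¼ + ((5 + X)*(-1))/8 = -¼ + (-5 - X)/8 = -¼ + (-5/8 - X/8) = -7/8 - X/8)
152*38 + s(13, L(3)) = 152*38 + (-7/8 - (-5 - 1*3)/8) = 5776 + (-7/8 - (-5 - 3)/8) = 5776 + (-7/8 - ⅛*(-8)) = 5776 + (-7/8 + 1) = 5776 + ⅛ = 46209/8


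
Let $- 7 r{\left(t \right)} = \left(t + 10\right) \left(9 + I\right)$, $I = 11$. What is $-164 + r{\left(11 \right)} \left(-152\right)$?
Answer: $8956$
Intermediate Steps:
$r{\left(t \right)} = - \frac{200}{7} - \frac{20 t}{7}$ ($r{\left(t \right)} = - \frac{\left(t + 10\right) \left(9 + 11\right)}{7} = - \frac{\left(10 + t\right) 20}{7} = - \frac{200 + 20 t}{7} = - \frac{200}{7} - \frac{20 t}{7}$)
$-164 + r{\left(11 \right)} \left(-152\right) = -164 + \left(- \frac{200}{7} - \frac{220}{7}\right) \left(-152\right) = -164 - -9120 = -164 + 9120 = 8956$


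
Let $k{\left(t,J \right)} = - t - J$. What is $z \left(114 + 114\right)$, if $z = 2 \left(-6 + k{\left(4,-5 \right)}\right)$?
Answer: $-2280$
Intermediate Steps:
$k{\left(t,J \right)} = - J - t$
$z = -10$ ($z = 2 \left(-6 - -1\right) = 2 \left(-6 + \left(5 - 4\right)\right) = 2 \left(-6 + 1\right) = 2 \left(-5\right) = -10$)
$z \left(114 + 114\right) = - 10 \left(114 + 114\right) = \left(-10\right) 228 = -2280$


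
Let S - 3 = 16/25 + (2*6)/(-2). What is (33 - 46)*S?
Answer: 767/25 ≈ 30.680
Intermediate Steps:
S = -59/25 (S = 3 + (16/25 + (2*6)/(-2)) = 3 + (16*(1/25) + 12*(-½)) = 3 + (16/25 - 6) = 3 - 134/25 = -59/25 ≈ -2.3600)
(33 - 46)*S = (33 - 46)*(-59/25) = -13*(-59/25) = 767/25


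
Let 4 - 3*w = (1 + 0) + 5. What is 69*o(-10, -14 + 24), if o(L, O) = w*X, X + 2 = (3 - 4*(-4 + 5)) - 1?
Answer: 184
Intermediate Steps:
w = -⅔ (w = 4/3 - ((1 + 0) + 5)/3 = 4/3 - (1 + 5)/3 = 4/3 - ⅓*6 = 4/3 - 2 = -⅔ ≈ -0.66667)
X = -4 (X = -2 + ((3 - 4*(-4 + 5)) - 1) = -2 + ((3 - 4*1) - 1) = -2 + ((3 - 4) - 1) = -2 + (-1 - 1) = -2 - 2 = -4)
o(L, O) = 8/3 (o(L, O) = -⅔*(-4) = 8/3)
69*o(-10, -14 + 24) = 69*(8/3) = 184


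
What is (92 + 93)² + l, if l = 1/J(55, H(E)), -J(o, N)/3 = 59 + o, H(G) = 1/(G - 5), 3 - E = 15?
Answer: 11704949/342 ≈ 34225.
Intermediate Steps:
E = -12 (E = 3 - 1*15 = 3 - 15 = -12)
H(G) = 1/(-5 + G)
J(o, N) = -177 - 3*o (J(o, N) = -3*(59 + o) = -177 - 3*o)
l = -1/342 (l = 1/(-177 - 3*55) = 1/(-177 - 165) = 1/(-342) = -1/342 ≈ -0.0029240)
(92 + 93)² + l = (92 + 93)² - 1/342 = 185² - 1/342 = 34225 - 1/342 = 11704949/342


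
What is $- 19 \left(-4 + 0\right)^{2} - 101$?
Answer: $-405$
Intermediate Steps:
$- 19 \left(-4 + 0\right)^{2} - 101 = - 19 \left(-4\right)^{2} - 101 = \left(-19\right) 16 - 101 = -304 - 101 = -405$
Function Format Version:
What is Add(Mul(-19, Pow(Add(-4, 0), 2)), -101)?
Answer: -405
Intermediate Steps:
Add(Mul(-19, Pow(Add(-4, 0), 2)), -101) = Add(Mul(-19, Pow(-4, 2)), -101) = Add(Mul(-19, 16), -101) = Add(-304, -101) = -405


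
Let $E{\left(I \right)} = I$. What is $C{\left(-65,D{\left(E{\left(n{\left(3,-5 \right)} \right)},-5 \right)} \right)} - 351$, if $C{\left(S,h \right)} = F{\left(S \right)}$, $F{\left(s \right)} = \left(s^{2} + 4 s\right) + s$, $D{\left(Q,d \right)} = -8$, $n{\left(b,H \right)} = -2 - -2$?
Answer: $3549$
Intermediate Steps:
$n{\left(b,H \right)} = 0$ ($n{\left(b,H \right)} = -2 + 2 = 0$)
$F{\left(s \right)} = s^{2} + 5 s$
$C{\left(S,h \right)} = S \left(5 + S\right)$
$C{\left(-65,D{\left(E{\left(n{\left(3,-5 \right)} \right)},-5 \right)} \right)} - 351 = - 65 \left(5 - 65\right) - 351 = \left(-65\right) \left(-60\right) - 351 = 3900 - 351 = 3549$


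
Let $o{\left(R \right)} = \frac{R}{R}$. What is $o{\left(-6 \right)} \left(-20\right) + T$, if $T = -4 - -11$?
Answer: $-13$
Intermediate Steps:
$T = 7$ ($T = -4 + 11 = 7$)
$o{\left(R \right)} = 1$
$o{\left(-6 \right)} \left(-20\right) + T = 1 \left(-20\right) + 7 = -20 + 7 = -13$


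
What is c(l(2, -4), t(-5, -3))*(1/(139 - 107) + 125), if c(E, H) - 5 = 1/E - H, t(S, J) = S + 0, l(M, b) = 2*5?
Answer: 404101/320 ≈ 1262.8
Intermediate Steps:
l(M, b) = 10
t(S, J) = S
c(E, H) = 5 + 1/E - H (c(E, H) = 5 + (1/E - H) = 5 + 1/E - H)
c(l(2, -4), t(-5, -3))*(1/(139 - 107) + 125) = (5 + 1/10 - 1*(-5))*(1/(139 - 107) + 125) = (5 + ⅒ + 5)*(1/32 + 125) = 101*(1/32 + 125)/10 = (101/10)*(4001/32) = 404101/320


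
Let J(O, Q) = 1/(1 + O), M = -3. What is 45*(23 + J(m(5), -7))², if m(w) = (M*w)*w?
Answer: 130203045/5476 ≈ 23777.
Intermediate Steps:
m(w) = -3*w² (m(w) = (-3*w)*w = -3*w²)
45*(23 + J(m(5), -7))² = 45*(23 + 1/(1 - 3*5²))² = 45*(23 + 1/(1 - 3*25))² = 45*(23 + 1/(1 - 75))² = 45*(23 + 1/(-74))² = 45*(23 - 1/74)² = 45*(1701/74)² = 45*(2893401/5476) = 130203045/5476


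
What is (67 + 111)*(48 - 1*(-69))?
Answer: 20826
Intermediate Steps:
(67 + 111)*(48 - 1*(-69)) = 178*(48 + 69) = 178*117 = 20826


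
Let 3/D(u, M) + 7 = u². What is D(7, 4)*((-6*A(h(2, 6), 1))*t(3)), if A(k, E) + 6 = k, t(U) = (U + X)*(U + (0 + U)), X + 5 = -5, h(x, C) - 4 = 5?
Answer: 54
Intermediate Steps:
h(x, C) = 9 (h(x, C) = 4 + 5 = 9)
X = -10 (X = -5 - 5 = -10)
t(U) = 2*U*(-10 + U) (t(U) = (U - 10)*(U + (0 + U)) = (-10 + U)*(U + U) = (-10 + U)*(2*U) = 2*U*(-10 + U))
A(k, E) = -6 + k
D(u, M) = 3/(-7 + u²)
D(7, 4)*((-6*A(h(2, 6), 1))*t(3)) = (3/(-7 + 7²))*((-6*(-6 + 9))*(2*3*(-10 + 3))) = (3/(-7 + 49))*((-6*3)*(2*3*(-7))) = (3/42)*(-18*(-42)) = (3*(1/42))*756 = (1/14)*756 = 54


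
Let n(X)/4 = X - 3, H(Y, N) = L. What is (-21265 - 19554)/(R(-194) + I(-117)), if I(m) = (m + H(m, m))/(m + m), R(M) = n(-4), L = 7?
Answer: 4775823/3221 ≈ 1482.7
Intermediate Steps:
H(Y, N) = 7
n(X) = -12 + 4*X (n(X) = 4*(X - 3) = 4*(-3 + X) = -12 + 4*X)
R(M) = -28 (R(M) = -12 + 4*(-4) = -12 - 16 = -28)
I(m) = (7 + m)/(2*m) (I(m) = (m + 7)/(m + m) = (7 + m)/((2*m)) = (7 + m)*(1/(2*m)) = (7 + m)/(2*m))
(-21265 - 19554)/(R(-194) + I(-117)) = (-21265 - 19554)/(-28 + (½)*(7 - 117)/(-117)) = -40819/(-28 + (½)*(-1/117)*(-110)) = -40819/(-28 + 55/117) = -40819/(-3221/117) = -40819*(-117/3221) = 4775823/3221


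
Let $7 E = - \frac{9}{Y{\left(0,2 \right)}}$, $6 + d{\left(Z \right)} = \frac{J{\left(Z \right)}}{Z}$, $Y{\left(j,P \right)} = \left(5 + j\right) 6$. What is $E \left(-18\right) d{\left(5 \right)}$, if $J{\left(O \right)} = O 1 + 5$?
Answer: $- \frac{108}{35} \approx -3.0857$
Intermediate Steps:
$J{\left(O \right)} = 5 + O$ ($J{\left(O \right)} = O + 5 = 5 + O$)
$Y{\left(j,P \right)} = 30 + 6 j$
$d{\left(Z \right)} = -6 + \frac{5 + Z}{Z}$
$E = - \frac{3}{70}$ ($E = \frac{\left(-9\right) \frac{1}{30 + 6 \cdot 0}}{7} = \frac{\left(-9\right) \frac{1}{30 + 0}}{7} = \frac{\left(-9\right) \frac{1}{30}}{7} = \frac{1}{7} \left(- \frac{3}{10}\right) = - \frac{3}{70} \approx -0.042857$)
$E \left(-18\right) d{\left(5 \right)} = \left(- \frac{3}{70}\right) \left(-18\right) \left(-5 + \frac{5}{5}\right) = \frac{27 \left(-5 + 5 \cdot \frac{1}{5}\right)}{35} = \frac{27 \left(-5 + 1\right)}{35} = \frac{27}{35} \left(-4\right) = - \frac{108}{35}$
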